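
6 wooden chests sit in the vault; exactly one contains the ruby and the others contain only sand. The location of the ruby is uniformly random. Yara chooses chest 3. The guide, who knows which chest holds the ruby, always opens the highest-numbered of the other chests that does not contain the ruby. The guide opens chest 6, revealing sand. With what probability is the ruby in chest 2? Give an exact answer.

1/5

Condition on the true location of the ruby.
If it is in any of chests 1, 2, 3, 4, and 5 (prior 1/6 each): chest 6 is the highest-numbered option available, probability 1; weight (1/6)·1 = 1/6 each.
If it is in chest 6 (prior 1/6): the guide opened chest 6, so this case is ruled out; weight (1/6)·0 = 0.
The weights sum to 5/6.
So P(the ruby in chest 2 | the guide opened chest 6) = (1/6) / (5/6) = 1/5.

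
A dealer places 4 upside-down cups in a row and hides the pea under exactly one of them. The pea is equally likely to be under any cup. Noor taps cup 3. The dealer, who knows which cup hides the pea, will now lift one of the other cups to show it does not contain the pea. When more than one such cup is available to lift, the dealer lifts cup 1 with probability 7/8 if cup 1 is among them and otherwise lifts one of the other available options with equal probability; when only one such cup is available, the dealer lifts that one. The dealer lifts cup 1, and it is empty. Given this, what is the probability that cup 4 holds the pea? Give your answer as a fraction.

1/3

Consider each possible location of the pea in turn.
If it is under cup 1 (prior 1/4): the dealer opened cup 1, so this case is ruled out; weight (1/4)·0 = 0.
If it is under any of cups 2, 3, and 4 (prior 1/4 each): cup 1 is available, opened with probability 7/8; weight (1/4)·(7/8) = 7/32 each.
The weights sum to 21/32.
So P(the pea under cup 4 | the dealer opened cup 1) = (7/32) / (21/32) = 1/3.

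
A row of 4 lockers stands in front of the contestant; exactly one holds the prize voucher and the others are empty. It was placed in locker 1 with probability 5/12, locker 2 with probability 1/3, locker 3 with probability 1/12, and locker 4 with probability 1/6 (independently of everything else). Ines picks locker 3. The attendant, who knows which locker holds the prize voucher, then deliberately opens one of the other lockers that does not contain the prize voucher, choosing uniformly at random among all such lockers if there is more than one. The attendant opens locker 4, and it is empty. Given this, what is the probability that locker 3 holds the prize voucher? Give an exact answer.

2/29

Apply Bayes' rule, conditioning on where the prize voucher actually is.
If it is in locker 1 (prior 5/12): the attendant has 2 equally likely choices, so probability 1/2; weight (5/12)·(1/2) = 5/24.
If it is in locker 2 (prior 1/3): the attendant has 2 equally likely choices, so probability 1/2; weight (1/3)·(1/2) = 1/6.
If it is in locker 3 (prior 1/12): the attendant has 3 equally likely choices, so probability 1/3; weight (1/12)·(1/3) = 1/36.
If it is in locker 4 (prior 1/6): the attendant opened locker 4, so this case is ruled out; weight (1/6)·0 = 0.
The weights sum to 29/72.
So P(the prize voucher in locker 3 | the attendant opened locker 4) = (1/36) / (29/72) = 2/29.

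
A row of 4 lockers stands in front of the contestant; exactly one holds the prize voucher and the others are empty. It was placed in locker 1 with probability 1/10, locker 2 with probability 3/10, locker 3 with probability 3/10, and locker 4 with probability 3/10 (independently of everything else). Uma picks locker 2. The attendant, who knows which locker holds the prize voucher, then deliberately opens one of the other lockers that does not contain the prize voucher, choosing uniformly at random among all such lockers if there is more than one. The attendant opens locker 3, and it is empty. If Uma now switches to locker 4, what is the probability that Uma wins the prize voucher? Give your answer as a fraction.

1/2

Apply Bayes' rule, conditioning on where the prize voucher actually is.
If it is in locker 1 (prior 1/10): the attendant has 2 equally likely choices, so probability 1/2; weight (1/10)·(1/2) = 1/20.
If it is in locker 2 (prior 3/10): the attendant has 3 equally likely choices, so probability 1/3; weight (3/10)·(1/3) = 1/10.
If it is in locker 3 (prior 3/10): the attendant opened locker 3, so this case is ruled out; weight (3/10)·0 = 0.
If it is in locker 4 (prior 3/10): the attendant has 2 equally likely choices, so probability 1/2; weight (3/10)·(1/2) = 3/20.
The weights sum to 3/10.
So P(the prize voucher in locker 4 | the attendant opened locker 3) = (3/20) / (3/10) = 1/2.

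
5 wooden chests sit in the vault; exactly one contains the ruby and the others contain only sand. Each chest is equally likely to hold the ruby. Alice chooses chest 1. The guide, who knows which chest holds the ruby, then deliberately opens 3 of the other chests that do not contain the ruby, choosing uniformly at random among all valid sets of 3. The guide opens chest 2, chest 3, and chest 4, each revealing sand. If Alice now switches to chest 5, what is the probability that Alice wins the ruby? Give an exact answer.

Apply Bayes' rule, conditioning on where the ruby actually is.
If it is in chest 1 (prior 1/5): the guide has 4 equally likely choices, so probability 1/4; weight (1/5)·(1/4) = 1/20.
If it is in any of chests 2, 3, and 4 (prior 1/5 each): that chest was opened and seen not to hold the prize — ruled out; weight (1/5)·0 = 0 each.
If it is in chest 5 (prior 1/5): the guide has no choice, probability 1; weight (1/5)·1 = 1/5.
The weights sum to 1/4.
So P(the ruby in chest 5 | the guide opened chest 2, chest 3, and chest 4) = (1/5) / (1/4) = 4/5.

4/5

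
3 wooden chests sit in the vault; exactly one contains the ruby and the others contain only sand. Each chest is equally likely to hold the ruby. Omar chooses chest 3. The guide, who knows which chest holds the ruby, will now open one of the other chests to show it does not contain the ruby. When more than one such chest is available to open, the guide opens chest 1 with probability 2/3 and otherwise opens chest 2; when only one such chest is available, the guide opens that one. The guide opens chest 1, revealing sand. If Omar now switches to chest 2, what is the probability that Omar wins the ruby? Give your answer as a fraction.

Apply Bayes' rule, conditioning on where the ruby actually is.
If it is in chest 1 (prior 1/3): the guide opened chest 1, so this case is ruled out; weight (1/3)·0 = 0.
If it is in chest 2 (prior 1/3): only chest 1 is available, probability 1; weight (1/3)·1 = 1/3.
If it is in chest 3 (prior 1/3): chest 1 is available, opened with probability 2/3; weight (1/3)·(2/3) = 2/9.
The weights sum to 5/9.
So P(the ruby in chest 2 | the guide opened chest 1) = (1/3) / (5/9) = 3/5.

3/5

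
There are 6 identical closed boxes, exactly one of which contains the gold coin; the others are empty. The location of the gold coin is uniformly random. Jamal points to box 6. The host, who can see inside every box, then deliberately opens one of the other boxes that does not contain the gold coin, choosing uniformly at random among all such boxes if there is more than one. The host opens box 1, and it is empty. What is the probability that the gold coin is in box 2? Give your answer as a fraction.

5/24

Consider each possible location of the gold coin in turn.
If it is in box 1 (prior 1/6): the host opened box 1, so this case is ruled out; weight (1/6)·0 = 0.
If it is in any of boxes 2, 3, 4, and 5 (prior 1/6 each): the host has 4 equally likely choices, so probability 1/4; weight (1/6)·(1/4) = 1/24 each.
If it is in box 6 (prior 1/6): the host has 5 equally likely choices, so probability 1/5; weight (1/6)·(1/5) = 1/30.
The weights sum to 1/5.
So P(the gold coin in box 2 | the host opened box 1) = (1/24) / (1/5) = 5/24.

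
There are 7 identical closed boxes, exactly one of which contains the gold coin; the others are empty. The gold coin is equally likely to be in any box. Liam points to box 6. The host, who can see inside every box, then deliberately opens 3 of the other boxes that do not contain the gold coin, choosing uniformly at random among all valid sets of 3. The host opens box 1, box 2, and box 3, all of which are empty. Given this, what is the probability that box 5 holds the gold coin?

Condition on the true location of the gold coin.
If it is in any of boxes 1, 2, and 3 (prior 1/7 each): that box was opened and seen not to hold the prize — ruled out; weight (1/7)·0 = 0 each.
If it is in any of boxes 4, 5, and 7 (prior 1/7 each): the host has 10 equally likely choices, so probability 1/10; weight (1/7)·(1/10) = 1/70 each.
If it is in box 6 (prior 1/7): the host has 20 equally likely choices, so probability 1/20; weight (1/7)·(1/20) = 1/140.
The weights sum to 1/20.
So P(the gold coin in box 5 | the host opened box 1, box 2, and box 3) = (1/70) / (1/20) = 2/7.

2/7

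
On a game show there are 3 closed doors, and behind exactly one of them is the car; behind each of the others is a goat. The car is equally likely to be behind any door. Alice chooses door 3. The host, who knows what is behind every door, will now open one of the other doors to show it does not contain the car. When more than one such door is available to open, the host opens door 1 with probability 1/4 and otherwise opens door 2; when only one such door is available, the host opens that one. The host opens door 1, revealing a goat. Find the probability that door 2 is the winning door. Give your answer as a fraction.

4/5

Apply Bayes' rule, conditioning on where the car actually is.
If it is behind door 1 (prior 1/3): the host opened door 1, so this case is ruled out; weight (1/3)·0 = 0.
If it is behind door 2 (prior 1/3): only door 1 is available, probability 1; weight (1/3)·1 = 1/3.
If it is behind door 3 (prior 1/3): door 1 is available, opened with probability 1/4; weight (1/3)·(1/4) = 1/12.
The weights sum to 5/12.
So P(the car behind door 2 | the host opened door 1) = (1/3) / (5/12) = 4/5.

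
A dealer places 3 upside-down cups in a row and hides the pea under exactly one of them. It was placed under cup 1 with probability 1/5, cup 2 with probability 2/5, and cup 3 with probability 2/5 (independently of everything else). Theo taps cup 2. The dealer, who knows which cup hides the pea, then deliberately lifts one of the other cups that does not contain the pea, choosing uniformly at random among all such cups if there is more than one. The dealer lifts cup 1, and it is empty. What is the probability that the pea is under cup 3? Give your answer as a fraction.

2/3

Consider each possible location of the pea in turn.
If it is under cup 1 (prior 1/5): the dealer opened cup 1, so this case is ruled out; weight (1/5)·0 = 0.
If it is under cup 2 (prior 2/5): the dealer has 2 equally likely choices, so probability 1/2; weight (2/5)·(1/2) = 1/5.
If it is under cup 3 (prior 2/5): the dealer has no choice, probability 1; weight (2/5)·1 = 2/5.
The weights sum to 3/5.
So P(the pea under cup 3 | the dealer opened cup 1) = (2/5) / (3/5) = 2/3.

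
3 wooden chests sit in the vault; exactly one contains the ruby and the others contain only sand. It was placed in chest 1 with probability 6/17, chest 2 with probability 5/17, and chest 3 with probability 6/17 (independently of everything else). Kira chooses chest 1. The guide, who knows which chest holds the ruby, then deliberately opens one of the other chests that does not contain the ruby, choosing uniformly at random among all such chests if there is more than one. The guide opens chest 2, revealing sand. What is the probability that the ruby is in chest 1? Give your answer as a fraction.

1/3

Condition on the true location of the ruby.
If it is in chest 1 (prior 6/17): the guide has 2 equally likely choices, so probability 1/2; weight (6/17)·(1/2) = 3/17.
If it is in chest 2 (prior 5/17): the guide opened chest 2, so this case is ruled out; weight (5/17)·0 = 0.
If it is in chest 3 (prior 6/17): the guide has no choice, probability 1; weight (6/17)·1 = 6/17.
The weights sum to 9/17.
So P(the ruby in chest 1 | the guide opened chest 2) = (3/17) / (9/17) = 1/3.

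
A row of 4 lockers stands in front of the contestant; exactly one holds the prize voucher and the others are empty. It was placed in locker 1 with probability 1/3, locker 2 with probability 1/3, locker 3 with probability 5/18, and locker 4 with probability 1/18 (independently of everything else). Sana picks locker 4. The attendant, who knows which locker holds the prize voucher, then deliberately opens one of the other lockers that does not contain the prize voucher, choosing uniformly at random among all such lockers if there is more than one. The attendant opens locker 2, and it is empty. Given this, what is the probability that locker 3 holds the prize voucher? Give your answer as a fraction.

Condition on the true location of the prize voucher.
If it is in locker 1 (prior 1/3): the attendant has 2 equally likely choices, so probability 1/2; weight (1/3)·(1/2) = 1/6.
If it is in locker 2 (prior 1/3): the attendant opened locker 2, so this case is ruled out; weight (1/3)·0 = 0.
If it is in locker 3 (prior 5/18): the attendant has 2 equally likely choices, so probability 1/2; weight (5/18)·(1/2) = 5/36.
If it is in locker 4 (prior 1/18): the attendant has 3 equally likely choices, so probability 1/3; weight (1/18)·(1/3) = 1/54.
The weights sum to 35/108.
So P(the prize voucher in locker 3 | the attendant opened locker 2) = (5/36) / (35/108) = 3/7.

3/7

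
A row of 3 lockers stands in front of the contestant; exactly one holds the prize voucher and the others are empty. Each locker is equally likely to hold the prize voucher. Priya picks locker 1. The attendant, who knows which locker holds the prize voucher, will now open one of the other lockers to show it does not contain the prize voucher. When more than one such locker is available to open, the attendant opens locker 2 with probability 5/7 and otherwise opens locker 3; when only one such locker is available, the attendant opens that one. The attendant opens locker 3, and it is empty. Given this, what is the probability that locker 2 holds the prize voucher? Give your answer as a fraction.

Consider each possible location of the prize voucher in turn.
If it is in locker 1 (prior 1/3): locker 2 is available but not opened, probability 2/7; weight (1/3)·(2/7) = 2/21.
If it is in locker 2 (prior 1/3): only locker 3 is available, probability 1; weight (1/3)·1 = 1/3.
If it is in locker 3 (prior 1/3): the attendant opened locker 3, so this case is ruled out; weight (1/3)·0 = 0.
The weights sum to 3/7.
So P(the prize voucher in locker 2 | the attendant opened locker 3) = (1/3) / (3/7) = 7/9.

7/9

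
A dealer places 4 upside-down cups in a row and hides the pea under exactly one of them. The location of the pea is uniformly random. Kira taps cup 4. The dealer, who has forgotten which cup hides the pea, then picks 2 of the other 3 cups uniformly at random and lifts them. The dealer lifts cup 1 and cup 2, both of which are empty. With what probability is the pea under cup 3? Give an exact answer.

Because the dealer chose which cups to lift without knowing where the pea is, the choice is independent of the prize location. Learning that none of the 2 opened cups holds the pea simply rules out those 2 locations and leaves the remaining 2 cups still equally likely by symmetry.
So P(the pea under cup 3) = 1/2.

1/2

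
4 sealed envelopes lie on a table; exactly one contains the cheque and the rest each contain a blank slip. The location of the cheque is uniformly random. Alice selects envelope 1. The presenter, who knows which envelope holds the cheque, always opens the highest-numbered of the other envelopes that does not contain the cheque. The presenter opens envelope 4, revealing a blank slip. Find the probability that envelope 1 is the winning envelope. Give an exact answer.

1/3

Consider each possible location of the cheque in turn.
If it is in any of envelopes 1, 2, and 3 (prior 1/4 each): envelope 4 is the highest-numbered option available, probability 1; weight (1/4)·1 = 1/4 each.
If it is in envelope 4 (prior 1/4): the presenter opened envelope 4, so this case is ruled out; weight (1/4)·0 = 0.
The weights sum to 3/4.
So P(the cheque in envelope 1 | the presenter opened envelope 4) = (1/4) / (3/4) = 1/3.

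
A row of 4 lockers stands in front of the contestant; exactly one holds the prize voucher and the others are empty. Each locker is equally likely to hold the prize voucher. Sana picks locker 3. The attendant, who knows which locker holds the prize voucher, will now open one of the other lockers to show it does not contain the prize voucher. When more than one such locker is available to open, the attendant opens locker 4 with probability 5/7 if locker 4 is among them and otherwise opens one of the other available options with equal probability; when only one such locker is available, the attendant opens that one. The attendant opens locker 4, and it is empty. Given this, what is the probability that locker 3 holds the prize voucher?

Condition on the true location of the prize voucher.
If it is in any of lockers 1, 2, and 3 (prior 1/4 each): locker 4 is available, opened with probability 5/7; weight (1/4)·(5/7) = 5/28 each.
If it is in locker 4 (prior 1/4): the attendant opened locker 4, so this case is ruled out; weight (1/4)·0 = 0.
The weights sum to 15/28.
So P(the prize voucher in locker 3 | the attendant opened locker 4) = (5/28) / (15/28) = 1/3.

1/3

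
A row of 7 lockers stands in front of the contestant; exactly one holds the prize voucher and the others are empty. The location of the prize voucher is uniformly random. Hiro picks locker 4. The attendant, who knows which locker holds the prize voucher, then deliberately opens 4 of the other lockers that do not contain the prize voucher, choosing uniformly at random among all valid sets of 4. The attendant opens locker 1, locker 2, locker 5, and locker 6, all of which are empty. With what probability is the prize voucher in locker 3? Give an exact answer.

Consider each possible location of the prize voucher in turn.
If it is in any of lockers 1, 2, 5, and 6 (prior 1/7 each): that locker was opened and seen not to hold the prize — ruled out; weight (1/7)·0 = 0 each.
If it is in either of lockers 3 and 7 (prior 1/7 each): the attendant has 5 equally likely choices, so probability 1/5; weight (1/7)·(1/5) = 1/35 each.
If it is in locker 4 (prior 1/7): the attendant has 15 equally likely choices, so probability 1/15; weight (1/7)·(1/15) = 1/105.
The weights sum to 1/15.
So P(the prize voucher in locker 3 | the attendant opened locker 1, locker 2, locker 5, and locker 6) = (1/35) / (1/15) = 3/7.

3/7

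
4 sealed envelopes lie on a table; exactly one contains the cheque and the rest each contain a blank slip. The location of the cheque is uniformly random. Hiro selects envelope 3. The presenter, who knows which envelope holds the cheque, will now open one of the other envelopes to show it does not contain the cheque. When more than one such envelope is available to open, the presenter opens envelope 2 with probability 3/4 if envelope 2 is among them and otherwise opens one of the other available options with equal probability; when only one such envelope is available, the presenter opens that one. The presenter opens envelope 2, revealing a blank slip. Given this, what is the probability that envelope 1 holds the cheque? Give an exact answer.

1/3

Consider each possible location of the cheque in turn.
If it is in any of envelopes 1, 3, and 4 (prior 1/4 each): envelope 2 is available, opened with probability 3/4; weight (1/4)·(3/4) = 3/16 each.
If it is in envelope 2 (prior 1/4): the presenter opened envelope 2, so this case is ruled out; weight (1/4)·0 = 0.
The weights sum to 9/16.
So P(the cheque in envelope 1 | the presenter opened envelope 2) = (3/16) / (9/16) = 1/3.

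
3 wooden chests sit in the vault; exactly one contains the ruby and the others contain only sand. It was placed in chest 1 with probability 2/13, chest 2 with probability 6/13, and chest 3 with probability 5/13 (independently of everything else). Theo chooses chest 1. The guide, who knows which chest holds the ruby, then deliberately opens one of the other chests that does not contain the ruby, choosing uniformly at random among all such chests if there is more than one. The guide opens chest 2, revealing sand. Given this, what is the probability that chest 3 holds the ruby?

5/6

Consider each possible location of the ruby in turn.
If it is in chest 1 (prior 2/13): the guide has 2 equally likely choices, so probability 1/2; weight (2/13)·(1/2) = 1/13.
If it is in chest 2 (prior 6/13): the guide opened chest 2, so this case is ruled out; weight (6/13)·0 = 0.
If it is in chest 3 (prior 5/13): the guide has no choice, probability 1; weight (5/13)·1 = 5/13.
The weights sum to 6/13.
So P(the ruby in chest 3 | the guide opened chest 2) = (5/13) / (6/13) = 5/6.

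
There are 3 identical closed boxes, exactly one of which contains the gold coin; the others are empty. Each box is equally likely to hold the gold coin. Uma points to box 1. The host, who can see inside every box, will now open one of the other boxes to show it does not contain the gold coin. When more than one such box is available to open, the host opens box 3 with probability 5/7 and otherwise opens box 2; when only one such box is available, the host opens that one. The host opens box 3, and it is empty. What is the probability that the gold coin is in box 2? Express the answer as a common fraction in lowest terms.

Condition on the true location of the gold coin.
If it is in box 1 (prior 1/3): box 3 is available, opened with probability 5/7; weight (1/3)·(5/7) = 5/21.
If it is in box 2 (prior 1/3): only box 3 is available, probability 1; weight (1/3)·1 = 1/3.
If it is in box 3 (prior 1/3): the host opened box 3, so this case is ruled out; weight (1/3)·0 = 0.
The weights sum to 4/7.
So P(the gold coin in box 2 | the host opened box 3) = (1/3) / (4/7) = 7/12.

7/12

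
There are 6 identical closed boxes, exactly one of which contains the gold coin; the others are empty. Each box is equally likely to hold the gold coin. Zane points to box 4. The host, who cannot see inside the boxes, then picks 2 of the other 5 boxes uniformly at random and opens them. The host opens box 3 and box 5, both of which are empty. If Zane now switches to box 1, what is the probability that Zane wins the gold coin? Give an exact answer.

1/4

Apply Bayes' rule, conditioning on where the gold coin actually is.
If it is in any of boxes 1, 2, 4, and 6 (prior 1/6 each): the host picks exactly this set with probability 1/10 regardless, and none is the prize; weight (1/6)·(1/10) = 1/60 each.
If it is in either of boxes 3 and 5 (prior 1/6 each): that box was opened and seen not to hold the prize — ruled out; weight (1/6)·0 = 0 each.
The weights sum to 1/15.
So P(the gold coin in box 1 | the host opened box 3 and box 5) = (1/60) / (1/15) = 1/4.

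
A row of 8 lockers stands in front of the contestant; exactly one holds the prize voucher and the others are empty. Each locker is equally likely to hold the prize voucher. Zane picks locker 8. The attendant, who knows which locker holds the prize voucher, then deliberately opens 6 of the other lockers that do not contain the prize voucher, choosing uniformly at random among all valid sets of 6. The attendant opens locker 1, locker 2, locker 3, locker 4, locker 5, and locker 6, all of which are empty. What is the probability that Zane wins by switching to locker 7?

Condition on the true location of the prize voucher.
If it is in any of lockers 1, 2, 3, 4, 5, and 6 (prior 1/8 each): that locker was opened and seen not to hold the prize — ruled out; weight (1/8)·0 = 0 each.
If it is in locker 7 (prior 1/8): the attendant has no choice, probability 1; weight (1/8)·1 = 1/8.
If it is in locker 8 (prior 1/8): the attendant has 7 equally likely choices, so probability 1/7; weight (1/8)·(1/7) = 1/56.
The weights sum to 1/7.
So P(the prize voucher in locker 7 | the attendant opened locker 1, locker 2, locker 3, locker 4, locker 5, and locker 6) = (1/8) / (1/7) = 7/8.

7/8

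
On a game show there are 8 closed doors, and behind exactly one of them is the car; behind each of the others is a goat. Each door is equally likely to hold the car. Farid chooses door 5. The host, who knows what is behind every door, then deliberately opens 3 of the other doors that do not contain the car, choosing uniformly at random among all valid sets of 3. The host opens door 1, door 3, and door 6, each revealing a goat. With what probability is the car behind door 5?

1/8

Apply Bayes' rule, conditioning on where the car actually is.
If it is behind any of doors 1, 3, and 6 (prior 1/8 each): that door was opened and seen not to hold the prize — ruled out; weight (1/8)·0 = 0 each.
If it is behind any of doors 2, 4, 7, and 8 (prior 1/8 each): the host has 20 equally likely choices, so probability 1/20; weight (1/8)·(1/20) = 1/160 each.
If it is behind door 5 (prior 1/8): the host has 35 equally likely choices, so probability 1/35; weight (1/8)·(1/35) = 1/280.
The weights sum to 1/35.
So P(the car behind door 5 | the host opened door 1, door 3, and door 6) = (1/280) / (1/35) = 1/8.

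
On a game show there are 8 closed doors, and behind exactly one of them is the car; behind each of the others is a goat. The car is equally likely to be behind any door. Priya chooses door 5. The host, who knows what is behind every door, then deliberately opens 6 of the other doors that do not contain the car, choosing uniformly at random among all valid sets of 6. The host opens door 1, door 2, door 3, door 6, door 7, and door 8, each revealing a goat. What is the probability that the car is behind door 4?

Condition on the true location of the car.
If it is behind any of doors 1, 2, 3, 6, 7, and 8 (prior 1/8 each): that door was opened and seen not to hold the prize — ruled out; weight (1/8)·0 = 0 each.
If it is behind door 4 (prior 1/8): the host has no choice, probability 1; weight (1/8)·1 = 1/8.
If it is behind door 5 (prior 1/8): the host has 7 equally likely choices, so probability 1/7; weight (1/8)·(1/7) = 1/56.
The weights sum to 1/7.
So P(the car behind door 4 | the host opened door 1, door 2, door 3, door 6, door 7, and door 8) = (1/8) / (1/7) = 7/8.

7/8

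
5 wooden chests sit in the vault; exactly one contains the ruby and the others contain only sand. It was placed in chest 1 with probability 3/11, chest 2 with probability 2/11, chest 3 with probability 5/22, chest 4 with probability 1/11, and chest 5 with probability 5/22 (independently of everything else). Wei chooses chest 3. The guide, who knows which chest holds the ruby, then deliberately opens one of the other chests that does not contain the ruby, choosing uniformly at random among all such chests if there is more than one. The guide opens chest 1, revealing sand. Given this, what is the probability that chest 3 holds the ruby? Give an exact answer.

Consider each possible location of the ruby in turn.
If it is in chest 1 (prior 3/11): the guide opened chest 1, so this case is ruled out; weight (3/11)·0 = 0.
If it is in chest 2 (prior 2/11): the guide has 3 equally likely choices, so probability 1/3; weight (2/11)·(1/3) = 2/33.
If it is in chest 3 (prior 5/22): the guide has 4 equally likely choices, so probability 1/4; weight (5/22)·(1/4) = 5/88.
If it is in chest 4 (prior 1/11): the guide has 3 equally likely choices, so probability 1/3; weight (1/11)·(1/3) = 1/33.
If it is in chest 5 (prior 5/22): the guide has 3 equally likely choices, so probability 1/3; weight (5/22)·(1/3) = 5/66.
The weights sum to 59/264.
So P(the ruby in chest 3 | the guide opened chest 1) = (5/88) / (59/264) = 15/59.

15/59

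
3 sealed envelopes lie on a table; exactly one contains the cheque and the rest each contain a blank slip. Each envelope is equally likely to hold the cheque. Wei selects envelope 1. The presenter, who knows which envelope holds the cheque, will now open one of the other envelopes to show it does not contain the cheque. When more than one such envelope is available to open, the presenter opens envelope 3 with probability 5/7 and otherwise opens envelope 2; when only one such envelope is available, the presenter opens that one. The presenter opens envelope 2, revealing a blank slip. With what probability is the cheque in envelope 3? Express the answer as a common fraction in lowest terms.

Condition on the true location of the cheque.
If it is in envelope 1 (prior 1/3): envelope 3 is available but not opened, probability 2/7; weight (1/3)·(2/7) = 2/21.
If it is in envelope 2 (prior 1/3): the presenter opened envelope 2, so this case is ruled out; weight (1/3)·0 = 0.
If it is in envelope 3 (prior 1/3): only envelope 2 is available, probability 1; weight (1/3)·1 = 1/3.
The weights sum to 3/7.
So P(the cheque in envelope 3 | the presenter opened envelope 2) = (1/3) / (3/7) = 7/9.

7/9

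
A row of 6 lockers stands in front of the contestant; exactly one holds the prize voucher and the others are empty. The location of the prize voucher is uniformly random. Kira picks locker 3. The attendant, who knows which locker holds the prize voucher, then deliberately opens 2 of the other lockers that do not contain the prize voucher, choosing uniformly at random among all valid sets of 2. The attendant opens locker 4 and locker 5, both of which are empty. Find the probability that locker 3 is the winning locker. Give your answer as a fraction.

1/6

Apply Bayes' rule, conditioning on where the prize voucher actually is.
If it is in any of lockers 1, 2, and 6 (prior 1/6 each): the attendant has 6 equally likely choices, so probability 1/6; weight (1/6)·(1/6) = 1/36 each.
If it is in locker 3 (prior 1/6): the attendant has 10 equally likely choices, so probability 1/10; weight (1/6)·(1/10) = 1/60.
If it is in either of lockers 4 and 5 (prior 1/6 each): that locker was opened and seen not to hold the prize — ruled out; weight (1/6)·0 = 0 each.
The weights sum to 1/10.
So P(the prize voucher in locker 3 | the attendant opened locker 4 and locker 5) = (1/60) / (1/10) = 1/6.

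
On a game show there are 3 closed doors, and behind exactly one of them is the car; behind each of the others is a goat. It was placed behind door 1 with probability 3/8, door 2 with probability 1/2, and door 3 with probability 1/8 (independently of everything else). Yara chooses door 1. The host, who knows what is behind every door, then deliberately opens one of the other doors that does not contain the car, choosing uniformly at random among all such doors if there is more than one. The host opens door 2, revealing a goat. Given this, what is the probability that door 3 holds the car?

2/5

Apply Bayes' rule, conditioning on where the car actually is.
If it is behind door 1 (prior 3/8): the host has 2 equally likely choices, so probability 1/2; weight (3/8)·(1/2) = 3/16.
If it is behind door 2 (prior 1/2): the host opened door 2, so this case is ruled out; weight (1/2)·0 = 0.
If it is behind door 3 (prior 1/8): the host has no choice, probability 1; weight (1/8)·1 = 1/8.
The weights sum to 5/16.
So P(the car behind door 3 | the host opened door 2) = (1/8) / (5/16) = 2/5.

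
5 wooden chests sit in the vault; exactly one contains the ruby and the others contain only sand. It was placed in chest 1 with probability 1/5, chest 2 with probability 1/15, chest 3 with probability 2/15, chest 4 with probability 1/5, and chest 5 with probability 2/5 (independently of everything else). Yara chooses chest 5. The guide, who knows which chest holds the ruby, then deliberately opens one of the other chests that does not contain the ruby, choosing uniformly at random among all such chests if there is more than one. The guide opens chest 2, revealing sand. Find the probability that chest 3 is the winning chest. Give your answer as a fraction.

Apply Bayes' rule, conditioning on where the ruby actually is.
If it is in either of chests 1 and 4 (prior 1/5 each): the guide has 3 equally likely choices, so probability 1/3; weight (1/5)·(1/3) = 1/15 each.
If it is in chest 2 (prior 1/15): the guide opened chest 2, so this case is ruled out; weight (1/15)·0 = 0.
If it is in chest 3 (prior 2/15): the guide has 3 equally likely choices, so probability 1/3; weight (2/15)·(1/3) = 2/45.
If it is in chest 5 (prior 2/5): the guide has 4 equally likely choices, so probability 1/4; weight (2/5)·(1/4) = 1/10.
The weights sum to 5/18.
So P(the ruby in chest 3 | the guide opened chest 2) = (2/45) / (5/18) = 4/25.

4/25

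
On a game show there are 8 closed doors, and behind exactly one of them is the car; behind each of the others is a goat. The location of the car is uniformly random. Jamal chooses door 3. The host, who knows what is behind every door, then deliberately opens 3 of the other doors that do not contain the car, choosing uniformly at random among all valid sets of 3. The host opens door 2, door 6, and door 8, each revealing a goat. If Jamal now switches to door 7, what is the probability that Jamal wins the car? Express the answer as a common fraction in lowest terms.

Condition on the true location of the car.
If it is behind any of doors 1, 4, 5, and 7 (prior 1/8 each): the host has 20 equally likely choices, so probability 1/20; weight (1/8)·(1/20) = 1/160 each.
If it is behind any of doors 2, 6, and 8 (prior 1/8 each): that door was opened and seen not to hold the prize — ruled out; weight (1/8)·0 = 0 each.
If it is behind door 3 (prior 1/8): the host has 35 equally likely choices, so probability 1/35; weight (1/8)·(1/35) = 1/280.
The weights sum to 1/35.
So P(the car behind door 7 | the host opened door 2, door 6, and door 8) = (1/160) / (1/35) = 7/32.

7/32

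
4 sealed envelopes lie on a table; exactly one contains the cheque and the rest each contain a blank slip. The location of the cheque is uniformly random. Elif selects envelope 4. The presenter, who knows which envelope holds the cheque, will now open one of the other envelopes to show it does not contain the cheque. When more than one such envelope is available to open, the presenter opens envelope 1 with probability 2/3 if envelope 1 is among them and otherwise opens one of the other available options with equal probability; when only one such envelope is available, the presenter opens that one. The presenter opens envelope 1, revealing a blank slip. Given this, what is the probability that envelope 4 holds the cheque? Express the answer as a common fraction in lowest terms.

1/3

Condition on the true location of the cheque.
If it is in envelope 1 (prior 1/4): the presenter opened envelope 1, so this case is ruled out; weight (1/4)·0 = 0.
If it is in any of envelopes 2, 3, and 4 (prior 1/4 each): envelope 1 is available, opened with probability 2/3; weight (1/4)·(2/3) = 1/6 each.
The weights sum to 1/2.
So P(the cheque in envelope 4 | the presenter opened envelope 1) = (1/6) / (1/2) = 1/3.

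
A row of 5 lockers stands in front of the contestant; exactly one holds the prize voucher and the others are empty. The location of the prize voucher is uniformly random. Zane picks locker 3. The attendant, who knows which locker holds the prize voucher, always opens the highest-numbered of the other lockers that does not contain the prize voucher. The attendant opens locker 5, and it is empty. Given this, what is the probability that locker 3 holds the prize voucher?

1/4

Apply Bayes' rule, conditioning on where the prize voucher actually is.
If it is in any of lockers 1, 2, 3, and 4 (prior 1/5 each): locker 5 is the highest-numbered option available, probability 1; weight (1/5)·1 = 1/5 each.
If it is in locker 5 (prior 1/5): the attendant opened locker 5, so this case is ruled out; weight (1/5)·0 = 0.
The weights sum to 4/5.
So P(the prize voucher in locker 3 | the attendant opened locker 5) = (1/5) / (4/5) = 1/4.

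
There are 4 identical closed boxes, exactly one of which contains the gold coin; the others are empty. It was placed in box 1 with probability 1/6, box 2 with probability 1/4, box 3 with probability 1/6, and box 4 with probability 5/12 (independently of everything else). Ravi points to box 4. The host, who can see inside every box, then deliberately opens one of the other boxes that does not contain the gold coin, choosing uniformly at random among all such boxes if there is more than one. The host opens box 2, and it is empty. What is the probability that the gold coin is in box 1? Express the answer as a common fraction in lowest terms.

3/11

Apply Bayes' rule, conditioning on where the gold coin actually is.
If it is in either of boxes 1 and 3 (prior 1/6 each): the host has 2 equally likely choices, so probability 1/2; weight (1/6)·(1/2) = 1/12 each.
If it is in box 2 (prior 1/4): the host opened box 2, so this case is ruled out; weight (1/4)·0 = 0.
If it is in box 4 (prior 5/12): the host has 3 equally likely choices, so probability 1/3; weight (5/12)·(1/3) = 5/36.
The weights sum to 11/36.
So P(the gold coin in box 1 | the host opened box 2) = (1/12) / (11/36) = 3/11.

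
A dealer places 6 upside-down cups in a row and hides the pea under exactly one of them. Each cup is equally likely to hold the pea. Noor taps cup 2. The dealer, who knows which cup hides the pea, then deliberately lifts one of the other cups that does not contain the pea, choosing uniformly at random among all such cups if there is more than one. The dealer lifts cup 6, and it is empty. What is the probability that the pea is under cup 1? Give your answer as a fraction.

5/24

Condition on the true location of the pea.
If it is under any of cups 1, 3, 4, and 5 (prior 1/6 each): the dealer has 4 equally likely choices, so probability 1/4; weight (1/6)·(1/4) = 1/24 each.
If it is under cup 2 (prior 1/6): the dealer has 5 equally likely choices, so probability 1/5; weight (1/6)·(1/5) = 1/30.
If it is under cup 6 (prior 1/6): the dealer opened cup 6, so this case is ruled out; weight (1/6)·0 = 0.
The weights sum to 1/5.
So P(the pea under cup 1 | the dealer opened cup 6) = (1/24) / (1/5) = 5/24.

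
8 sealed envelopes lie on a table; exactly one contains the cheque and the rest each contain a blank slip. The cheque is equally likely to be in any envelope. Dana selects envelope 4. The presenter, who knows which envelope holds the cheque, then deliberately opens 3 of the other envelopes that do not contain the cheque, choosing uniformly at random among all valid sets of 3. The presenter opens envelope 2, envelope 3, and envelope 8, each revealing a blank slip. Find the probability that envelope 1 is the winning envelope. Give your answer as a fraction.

Apply Bayes' rule, conditioning on where the cheque actually is.
If it is in any of envelopes 1, 5, 6, and 7 (prior 1/8 each): the presenter has 20 equally likely choices, so probability 1/20; weight (1/8)·(1/20) = 1/160 each.
If it is in any of envelopes 2, 3, and 8 (prior 1/8 each): that envelope was opened and seen not to hold the prize — ruled out; weight (1/8)·0 = 0 each.
If it is in envelope 4 (prior 1/8): the presenter has 35 equally likely choices, so probability 1/35; weight (1/8)·(1/35) = 1/280.
The weights sum to 1/35.
So P(the cheque in envelope 1 | the presenter opened envelope 2, envelope 3, and envelope 8) = (1/160) / (1/35) = 7/32.

7/32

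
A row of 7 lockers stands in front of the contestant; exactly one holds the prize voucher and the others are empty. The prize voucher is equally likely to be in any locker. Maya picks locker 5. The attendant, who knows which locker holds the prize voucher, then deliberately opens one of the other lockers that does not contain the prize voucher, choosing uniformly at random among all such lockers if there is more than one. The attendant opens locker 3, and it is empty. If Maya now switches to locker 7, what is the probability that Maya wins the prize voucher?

Apply Bayes' rule, conditioning on where the prize voucher actually is.
If it is in any of lockers 1, 2, 4, 6, and 7 (prior 1/7 each): the attendant has 5 equally likely choices, so probability 1/5; weight (1/7)·(1/5) = 1/35 each.
If it is in locker 3 (prior 1/7): the attendant opened locker 3, so this case is ruled out; weight (1/7)·0 = 0.
If it is in locker 5 (prior 1/7): the attendant has 6 equally likely choices, so probability 1/6; weight (1/7)·(1/6) = 1/42.
The weights sum to 1/6.
So P(the prize voucher in locker 7 | the attendant opened locker 3) = (1/35) / (1/6) = 6/35.

6/35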